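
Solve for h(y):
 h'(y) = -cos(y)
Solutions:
 h(y) = C1 - sin(y)


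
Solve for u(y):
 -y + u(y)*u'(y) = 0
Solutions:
 u(y) = -sqrt(C1 + y^2)
 u(y) = sqrt(C1 + y^2)


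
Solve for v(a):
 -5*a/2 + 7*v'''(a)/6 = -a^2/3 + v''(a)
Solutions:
 v(a) = C1 + C2*a + C3*exp(6*a/7) + a^4/36 - 31*a^3/108 - 217*a^2/216


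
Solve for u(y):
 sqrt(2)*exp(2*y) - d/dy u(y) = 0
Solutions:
 u(y) = C1 + sqrt(2)*exp(2*y)/2


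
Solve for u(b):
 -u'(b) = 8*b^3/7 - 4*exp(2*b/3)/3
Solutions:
 u(b) = C1 - 2*b^4/7 + 2*exp(2*b/3)


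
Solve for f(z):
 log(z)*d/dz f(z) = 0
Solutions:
 f(z) = C1


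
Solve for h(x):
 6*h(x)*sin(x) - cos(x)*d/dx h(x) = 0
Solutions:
 h(x) = C1/cos(x)^6


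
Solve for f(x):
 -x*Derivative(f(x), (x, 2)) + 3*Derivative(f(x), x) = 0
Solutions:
 f(x) = C1 + C2*x^4


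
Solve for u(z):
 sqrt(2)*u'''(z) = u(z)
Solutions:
 u(z) = C3*exp(2^(5/6)*z/2) + (C1*sin(2^(5/6)*sqrt(3)*z/4) + C2*cos(2^(5/6)*sqrt(3)*z/4))*exp(-2^(5/6)*z/4)


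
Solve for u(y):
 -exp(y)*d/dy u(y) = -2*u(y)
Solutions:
 u(y) = C1*exp(-2*exp(-y))


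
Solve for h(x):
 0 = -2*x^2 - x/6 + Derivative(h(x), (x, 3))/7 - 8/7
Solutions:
 h(x) = C1 + C2*x + C3*x^2 + 7*x^5/30 + 7*x^4/144 + 4*x^3/3


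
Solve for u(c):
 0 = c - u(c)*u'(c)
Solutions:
 u(c) = -sqrt(C1 + c^2)
 u(c) = sqrt(C1 + c^2)


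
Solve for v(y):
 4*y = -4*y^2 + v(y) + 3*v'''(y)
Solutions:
 v(y) = C3*exp(-3^(2/3)*y/3) + 4*y^2 + 4*y + (C1*sin(3^(1/6)*y/2) + C2*cos(3^(1/6)*y/2))*exp(3^(2/3)*y/6)


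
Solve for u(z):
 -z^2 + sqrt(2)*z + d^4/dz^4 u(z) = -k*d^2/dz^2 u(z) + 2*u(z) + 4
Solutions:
 u(z) = C1*exp(-sqrt(2)*z*sqrt(-k - sqrt(k^2 + 8))/2) + C2*exp(sqrt(2)*z*sqrt(-k - sqrt(k^2 + 8))/2) + C3*exp(-sqrt(2)*z*sqrt(-k + sqrt(k^2 + 8))/2) + C4*exp(sqrt(2)*z*sqrt(-k + sqrt(k^2 + 8))/2) - k/2 - z^2/2 + sqrt(2)*z/2 - 2


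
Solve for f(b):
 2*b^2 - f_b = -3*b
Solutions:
 f(b) = C1 + 2*b^3/3 + 3*b^2/2


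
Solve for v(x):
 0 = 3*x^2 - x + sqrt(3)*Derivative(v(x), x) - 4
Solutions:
 v(x) = C1 - sqrt(3)*x^3/3 + sqrt(3)*x^2/6 + 4*sqrt(3)*x/3


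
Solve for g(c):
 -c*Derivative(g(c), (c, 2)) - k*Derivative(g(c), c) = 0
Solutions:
 g(c) = C1 + c^(1 - re(k))*(C2*sin(log(c)*Abs(im(k))) + C3*cos(log(c)*im(k)))


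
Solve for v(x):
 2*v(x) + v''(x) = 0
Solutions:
 v(x) = C1*sin(sqrt(2)*x) + C2*cos(sqrt(2)*x)


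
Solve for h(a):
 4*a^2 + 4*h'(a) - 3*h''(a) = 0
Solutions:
 h(a) = C1 + C2*exp(4*a/3) - a^3/3 - 3*a^2/4 - 9*a/8


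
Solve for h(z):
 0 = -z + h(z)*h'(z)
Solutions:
 h(z) = -sqrt(C1 + z^2)
 h(z) = sqrt(C1 + z^2)


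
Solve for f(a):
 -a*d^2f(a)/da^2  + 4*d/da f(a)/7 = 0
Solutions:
 f(a) = C1 + C2*a^(11/7)


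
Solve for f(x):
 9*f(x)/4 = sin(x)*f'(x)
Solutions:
 f(x) = C1*(cos(x) - 1)^(9/8)/(cos(x) + 1)^(9/8)


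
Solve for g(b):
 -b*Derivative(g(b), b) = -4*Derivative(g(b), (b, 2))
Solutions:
 g(b) = C1 + C2*erfi(sqrt(2)*b/4)


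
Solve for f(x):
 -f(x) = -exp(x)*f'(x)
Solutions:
 f(x) = C1*exp(-exp(-x))


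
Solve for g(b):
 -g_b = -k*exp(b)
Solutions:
 g(b) = C1 + k*exp(b)


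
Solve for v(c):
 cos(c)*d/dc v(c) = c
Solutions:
 v(c) = C1 + Integral(c/cos(c), c)


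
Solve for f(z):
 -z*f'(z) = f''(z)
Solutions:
 f(z) = C1 + C2*erf(sqrt(2)*z/2)


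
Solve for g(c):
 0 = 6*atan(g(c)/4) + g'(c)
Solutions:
 Integral(1/atan(_y/4), (_y, g(c))) = C1 - 6*c


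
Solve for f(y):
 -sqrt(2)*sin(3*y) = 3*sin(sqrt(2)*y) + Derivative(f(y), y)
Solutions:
 f(y) = C1 + sqrt(2)*cos(3*y)/3 + 3*sqrt(2)*cos(sqrt(2)*y)/2


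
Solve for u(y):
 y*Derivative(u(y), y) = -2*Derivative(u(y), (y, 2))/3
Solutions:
 u(y) = C1 + C2*erf(sqrt(3)*y/2)


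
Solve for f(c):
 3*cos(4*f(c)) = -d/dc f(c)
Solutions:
 f(c) = -asin((C1 + exp(24*c))/(C1 - exp(24*c)))/4 + pi/4
 f(c) = asin((C1 + exp(24*c))/(C1 - exp(24*c)))/4


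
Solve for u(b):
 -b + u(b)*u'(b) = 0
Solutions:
 u(b) = -sqrt(C1 + b^2)
 u(b) = sqrt(C1 + b^2)


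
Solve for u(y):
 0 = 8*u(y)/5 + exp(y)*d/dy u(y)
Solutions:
 u(y) = C1*exp(8*exp(-y)/5)


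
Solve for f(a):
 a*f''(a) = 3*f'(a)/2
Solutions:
 f(a) = C1 + C2*a^(5/2)


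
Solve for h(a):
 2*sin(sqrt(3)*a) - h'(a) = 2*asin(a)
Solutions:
 h(a) = C1 - 2*a*asin(a) - 2*sqrt(1 - a^2) - 2*sqrt(3)*cos(sqrt(3)*a)/3


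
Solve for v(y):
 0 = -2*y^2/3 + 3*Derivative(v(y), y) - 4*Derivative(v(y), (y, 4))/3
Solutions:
 v(y) = C1 + C4*exp(2^(1/3)*3^(2/3)*y/2) + 2*y^3/27 + (C2*sin(3*2^(1/3)*3^(1/6)*y/4) + C3*cos(3*2^(1/3)*3^(1/6)*y/4))*exp(-2^(1/3)*3^(2/3)*y/4)


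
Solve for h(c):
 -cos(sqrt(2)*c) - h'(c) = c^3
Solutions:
 h(c) = C1 - c^4/4 - sqrt(2)*sin(sqrt(2)*c)/2


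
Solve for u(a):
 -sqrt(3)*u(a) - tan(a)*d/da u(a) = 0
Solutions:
 u(a) = C1/sin(a)^(sqrt(3))


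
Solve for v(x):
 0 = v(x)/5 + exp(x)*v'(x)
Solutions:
 v(x) = C1*exp(exp(-x)/5)


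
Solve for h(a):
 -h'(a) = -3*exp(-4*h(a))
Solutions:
 h(a) = log(-I*(C1 + 12*a)^(1/4))
 h(a) = log(I*(C1 + 12*a)^(1/4))
 h(a) = log(-(C1 + 12*a)^(1/4))
 h(a) = log(C1 + 12*a)/4


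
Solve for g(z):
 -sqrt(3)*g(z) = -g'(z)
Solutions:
 g(z) = C1*exp(sqrt(3)*z)


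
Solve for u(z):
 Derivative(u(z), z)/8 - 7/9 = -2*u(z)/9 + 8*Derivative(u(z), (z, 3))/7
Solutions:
 u(z) = C1*exp(-21^(1/3)*z*(21^(1/3)/(5*sqrt(163) + 64)^(1/3) + (5*sqrt(163) + 64)^(1/3))/48)*sin(3^(1/6)*7^(1/3)*z*(-3^(2/3)*(5*sqrt(163) + 64)^(1/3) + 3*7^(1/3)/(5*sqrt(163) + 64)^(1/3))/48) + C2*exp(-21^(1/3)*z*(21^(1/3)/(5*sqrt(163) + 64)^(1/3) + (5*sqrt(163) + 64)^(1/3))/48)*cos(3^(1/6)*7^(1/3)*z*(-3^(2/3)*(5*sqrt(163) + 64)^(1/3) + 3*7^(1/3)/(5*sqrt(163) + 64)^(1/3))/48) + C3*exp(21^(1/3)*z*(21^(1/3)/(5*sqrt(163) + 64)^(1/3) + (5*sqrt(163) + 64)^(1/3))/24) + 7/2


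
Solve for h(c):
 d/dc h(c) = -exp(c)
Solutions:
 h(c) = C1 - exp(c)


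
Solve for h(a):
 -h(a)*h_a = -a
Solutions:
 h(a) = -sqrt(C1 + a^2)
 h(a) = sqrt(C1 + a^2)


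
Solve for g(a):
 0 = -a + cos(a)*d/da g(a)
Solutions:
 g(a) = C1 + Integral(a/cos(a), a)


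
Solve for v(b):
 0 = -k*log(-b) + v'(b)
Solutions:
 v(b) = C1 + b*k*log(-b) - b*k


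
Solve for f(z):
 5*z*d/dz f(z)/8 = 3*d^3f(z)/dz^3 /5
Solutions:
 f(z) = C1 + Integral(C2*airyai(15^(2/3)*z/6) + C3*airybi(15^(2/3)*z/6), z)


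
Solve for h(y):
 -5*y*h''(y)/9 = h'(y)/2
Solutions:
 h(y) = C1 + C2*y^(1/10)


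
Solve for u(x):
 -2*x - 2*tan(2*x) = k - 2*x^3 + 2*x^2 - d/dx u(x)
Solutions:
 u(x) = C1 + k*x - x^4/2 + 2*x^3/3 + x^2 - log(cos(2*x))


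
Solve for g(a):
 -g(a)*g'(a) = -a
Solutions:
 g(a) = -sqrt(C1 + a^2)
 g(a) = sqrt(C1 + a^2)


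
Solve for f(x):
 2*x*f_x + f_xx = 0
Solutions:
 f(x) = C1 + C2*erf(x)


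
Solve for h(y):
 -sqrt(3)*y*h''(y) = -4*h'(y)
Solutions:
 h(y) = C1 + C2*y^(1 + 4*sqrt(3)/3)


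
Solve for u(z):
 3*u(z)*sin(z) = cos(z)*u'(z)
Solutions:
 u(z) = C1/cos(z)^3


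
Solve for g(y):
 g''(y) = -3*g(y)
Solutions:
 g(y) = C1*sin(sqrt(3)*y) + C2*cos(sqrt(3)*y)


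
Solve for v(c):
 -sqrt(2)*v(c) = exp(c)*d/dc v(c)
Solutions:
 v(c) = C1*exp(sqrt(2)*exp(-c))


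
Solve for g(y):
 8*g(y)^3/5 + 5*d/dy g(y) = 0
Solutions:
 g(y) = -5*sqrt(2)*sqrt(-1/(C1 - 8*y))/2
 g(y) = 5*sqrt(2)*sqrt(-1/(C1 - 8*y))/2


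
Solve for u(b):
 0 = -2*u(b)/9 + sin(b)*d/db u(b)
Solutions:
 u(b) = C1*(cos(b) - 1)^(1/9)/(cos(b) + 1)^(1/9)


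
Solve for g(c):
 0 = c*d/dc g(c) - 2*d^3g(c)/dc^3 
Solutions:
 g(c) = C1 + Integral(C2*airyai(2^(2/3)*c/2) + C3*airybi(2^(2/3)*c/2), c)


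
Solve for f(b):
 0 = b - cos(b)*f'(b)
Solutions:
 f(b) = C1 + Integral(b/cos(b), b)


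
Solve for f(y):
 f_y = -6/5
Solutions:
 f(y) = C1 - 6*y/5


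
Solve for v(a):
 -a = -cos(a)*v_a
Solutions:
 v(a) = C1 + Integral(a/cos(a), a)


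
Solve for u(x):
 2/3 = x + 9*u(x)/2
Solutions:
 u(x) = 4/27 - 2*x/9


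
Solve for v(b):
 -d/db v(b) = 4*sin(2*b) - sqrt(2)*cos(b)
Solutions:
 v(b) = C1 + sqrt(2)*sin(b) + 2*cos(2*b)


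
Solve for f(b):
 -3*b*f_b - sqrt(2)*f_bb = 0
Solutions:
 f(b) = C1 + C2*erf(2^(1/4)*sqrt(3)*b/2)


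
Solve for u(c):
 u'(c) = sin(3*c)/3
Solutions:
 u(c) = C1 - cos(3*c)/9


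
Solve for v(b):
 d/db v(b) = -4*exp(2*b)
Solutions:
 v(b) = C1 - 2*exp(2*b)


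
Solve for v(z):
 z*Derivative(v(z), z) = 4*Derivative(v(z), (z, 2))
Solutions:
 v(z) = C1 + C2*erfi(sqrt(2)*z/4)


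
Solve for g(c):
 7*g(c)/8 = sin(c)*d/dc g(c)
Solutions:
 g(c) = C1*(cos(c) - 1)^(7/16)/(cos(c) + 1)^(7/16)


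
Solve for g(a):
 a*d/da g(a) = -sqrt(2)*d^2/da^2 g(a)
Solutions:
 g(a) = C1 + C2*erf(2^(1/4)*a/2)


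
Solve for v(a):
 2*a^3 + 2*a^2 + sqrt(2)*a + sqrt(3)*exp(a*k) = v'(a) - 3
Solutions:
 v(a) = C1 + a^4/2 + 2*a^3/3 + sqrt(2)*a^2/2 + 3*a + sqrt(3)*exp(a*k)/k


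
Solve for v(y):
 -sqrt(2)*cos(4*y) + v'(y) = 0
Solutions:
 v(y) = C1 + sqrt(2)*sin(4*y)/4


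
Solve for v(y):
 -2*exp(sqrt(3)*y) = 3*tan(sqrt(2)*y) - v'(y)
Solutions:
 v(y) = C1 + 2*sqrt(3)*exp(sqrt(3)*y)/3 - 3*sqrt(2)*log(cos(sqrt(2)*y))/2


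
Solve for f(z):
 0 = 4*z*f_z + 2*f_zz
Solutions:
 f(z) = C1 + C2*erf(z)


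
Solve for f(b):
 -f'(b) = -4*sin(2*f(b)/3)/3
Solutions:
 -4*b/3 + 3*log(cos(2*f(b)/3) - 1)/4 - 3*log(cos(2*f(b)/3) + 1)/4 = C1


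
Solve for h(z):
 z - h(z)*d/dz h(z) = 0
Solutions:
 h(z) = -sqrt(C1 + z^2)
 h(z) = sqrt(C1 + z^2)


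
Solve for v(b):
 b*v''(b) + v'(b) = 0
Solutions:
 v(b) = C1 + C2*log(b)


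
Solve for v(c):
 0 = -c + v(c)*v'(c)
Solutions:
 v(c) = -sqrt(C1 + c^2)
 v(c) = sqrt(C1 + c^2)


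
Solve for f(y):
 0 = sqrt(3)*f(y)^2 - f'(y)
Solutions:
 f(y) = -1/(C1 + sqrt(3)*y)


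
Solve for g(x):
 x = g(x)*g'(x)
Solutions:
 g(x) = -sqrt(C1 + x^2)
 g(x) = sqrt(C1 + x^2)


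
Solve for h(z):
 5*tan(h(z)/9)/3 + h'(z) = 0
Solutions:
 h(z) = -9*asin(C1*exp(-5*z/27)) + 9*pi
 h(z) = 9*asin(C1*exp(-5*z/27))


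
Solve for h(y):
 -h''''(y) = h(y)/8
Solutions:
 h(y) = (C1*sin(2^(3/4)*y/4) + C2*cos(2^(3/4)*y/4))*exp(-2^(3/4)*y/4) + (C3*sin(2^(3/4)*y/4) + C4*cos(2^(3/4)*y/4))*exp(2^(3/4)*y/4)


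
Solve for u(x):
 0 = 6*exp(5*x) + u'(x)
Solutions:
 u(x) = C1 - 6*exp(5*x)/5


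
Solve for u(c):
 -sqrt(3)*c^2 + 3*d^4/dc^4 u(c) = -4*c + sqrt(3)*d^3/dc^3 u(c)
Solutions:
 u(c) = C1 + C2*c + C3*c^2 + C4*exp(sqrt(3)*c/3) - c^5/60 - sqrt(3)*c^4/36 - c^3/3


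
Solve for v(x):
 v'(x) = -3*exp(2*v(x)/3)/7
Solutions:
 v(x) = 3*log(-sqrt(-1/(C1 - 3*x))) - 3*log(2) + 3*log(42)/2
 v(x) = 3*log(-1/(C1 - 3*x))/2 - 3*log(2) + 3*log(42)/2


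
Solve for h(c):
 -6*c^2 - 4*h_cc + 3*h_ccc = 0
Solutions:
 h(c) = C1 + C2*c + C3*exp(4*c/3) - c^4/8 - 3*c^3/8 - 27*c^2/32


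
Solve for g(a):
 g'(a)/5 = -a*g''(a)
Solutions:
 g(a) = C1 + C2*a^(4/5)


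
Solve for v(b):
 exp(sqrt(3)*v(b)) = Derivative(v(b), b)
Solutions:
 v(b) = sqrt(3)*(2*log(-1/(C1 + b)) - log(3))/6


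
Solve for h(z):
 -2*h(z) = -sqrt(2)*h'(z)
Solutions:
 h(z) = C1*exp(sqrt(2)*z)


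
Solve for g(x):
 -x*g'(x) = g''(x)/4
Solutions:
 g(x) = C1 + C2*erf(sqrt(2)*x)


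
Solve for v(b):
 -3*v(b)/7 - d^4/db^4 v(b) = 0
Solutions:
 v(b) = (C1*sin(sqrt(2)*3^(1/4)*7^(3/4)*b/14) + C2*cos(sqrt(2)*3^(1/4)*7^(3/4)*b/14))*exp(-sqrt(2)*3^(1/4)*7^(3/4)*b/14) + (C3*sin(sqrt(2)*3^(1/4)*7^(3/4)*b/14) + C4*cos(sqrt(2)*3^(1/4)*7^(3/4)*b/14))*exp(sqrt(2)*3^(1/4)*7^(3/4)*b/14)


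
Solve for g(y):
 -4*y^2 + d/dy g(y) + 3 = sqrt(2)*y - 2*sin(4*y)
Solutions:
 g(y) = C1 + 4*y^3/3 + sqrt(2)*y^2/2 - 3*y + cos(4*y)/2


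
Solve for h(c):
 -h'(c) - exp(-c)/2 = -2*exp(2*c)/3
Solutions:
 h(c) = C1 + exp(2*c)/3 + exp(-c)/2


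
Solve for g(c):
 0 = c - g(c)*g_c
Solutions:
 g(c) = -sqrt(C1 + c^2)
 g(c) = sqrt(C1 + c^2)


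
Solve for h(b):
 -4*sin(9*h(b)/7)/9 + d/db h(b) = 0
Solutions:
 -4*b/9 + 7*log(cos(9*h(b)/7) - 1)/18 - 7*log(cos(9*h(b)/7) + 1)/18 = C1


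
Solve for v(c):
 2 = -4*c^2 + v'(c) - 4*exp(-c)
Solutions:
 v(c) = C1 + 4*c^3/3 + 2*c - 4*exp(-c)


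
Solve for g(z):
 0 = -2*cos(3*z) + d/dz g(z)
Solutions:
 g(z) = C1 + 2*sin(3*z)/3


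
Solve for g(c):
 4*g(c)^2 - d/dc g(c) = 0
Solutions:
 g(c) = -1/(C1 + 4*c)


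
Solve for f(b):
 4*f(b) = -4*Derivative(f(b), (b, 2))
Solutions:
 f(b) = C1*sin(b) + C2*cos(b)


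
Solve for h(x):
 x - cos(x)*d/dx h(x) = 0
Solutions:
 h(x) = C1 + Integral(x/cos(x), x)


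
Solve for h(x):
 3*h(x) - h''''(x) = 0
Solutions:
 h(x) = C1*exp(-3^(1/4)*x) + C2*exp(3^(1/4)*x) + C3*sin(3^(1/4)*x) + C4*cos(3^(1/4)*x)


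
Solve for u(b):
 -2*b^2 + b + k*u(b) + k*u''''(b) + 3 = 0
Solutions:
 u(b) = C1*exp(-sqrt(2)*b*(1 - I)/2) + C2*exp(sqrt(2)*b*(1 - I)/2) + C3*exp(-sqrt(2)*b*(1 + I)/2) + C4*exp(sqrt(2)*b*(1 + I)/2) + 2*b^2/k - b/k - 3/k


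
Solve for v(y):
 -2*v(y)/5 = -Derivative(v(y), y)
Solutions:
 v(y) = C1*exp(2*y/5)


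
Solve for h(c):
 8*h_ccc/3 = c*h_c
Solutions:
 h(c) = C1 + Integral(C2*airyai(3^(1/3)*c/2) + C3*airybi(3^(1/3)*c/2), c)


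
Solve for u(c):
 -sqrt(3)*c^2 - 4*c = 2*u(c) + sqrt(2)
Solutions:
 u(c) = -sqrt(3)*c^2/2 - 2*c - sqrt(2)/2


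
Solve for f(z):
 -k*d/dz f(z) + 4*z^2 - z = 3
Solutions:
 f(z) = C1 + 4*z^3/(3*k) - z^2/(2*k) - 3*z/k


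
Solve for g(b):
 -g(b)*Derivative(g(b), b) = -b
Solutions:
 g(b) = -sqrt(C1 + b^2)
 g(b) = sqrt(C1 + b^2)


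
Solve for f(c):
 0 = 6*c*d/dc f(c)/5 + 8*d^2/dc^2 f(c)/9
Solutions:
 f(c) = C1 + C2*erf(3*sqrt(30)*c/20)


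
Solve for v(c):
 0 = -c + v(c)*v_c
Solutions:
 v(c) = -sqrt(C1 + c^2)
 v(c) = sqrt(C1 + c^2)


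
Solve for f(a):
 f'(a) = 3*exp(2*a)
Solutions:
 f(a) = C1 + 3*exp(2*a)/2


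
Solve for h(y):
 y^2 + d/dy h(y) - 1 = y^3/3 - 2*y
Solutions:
 h(y) = C1 + y^4/12 - y^3/3 - y^2 + y


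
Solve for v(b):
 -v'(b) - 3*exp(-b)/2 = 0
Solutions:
 v(b) = C1 + 3*exp(-b)/2


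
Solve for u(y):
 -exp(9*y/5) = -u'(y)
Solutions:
 u(y) = C1 + 5*exp(9*y/5)/9


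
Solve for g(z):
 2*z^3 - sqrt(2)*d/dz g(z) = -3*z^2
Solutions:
 g(z) = C1 + sqrt(2)*z^4/4 + sqrt(2)*z^3/2


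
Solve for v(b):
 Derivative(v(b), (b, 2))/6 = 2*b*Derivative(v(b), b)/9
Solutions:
 v(b) = C1 + C2*erfi(sqrt(6)*b/3)


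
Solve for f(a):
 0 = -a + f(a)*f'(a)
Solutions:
 f(a) = -sqrt(C1 + a^2)
 f(a) = sqrt(C1 + a^2)


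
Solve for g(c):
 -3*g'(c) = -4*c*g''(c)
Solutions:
 g(c) = C1 + C2*c^(7/4)


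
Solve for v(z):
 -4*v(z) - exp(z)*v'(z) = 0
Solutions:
 v(z) = C1*exp(4*exp(-z))


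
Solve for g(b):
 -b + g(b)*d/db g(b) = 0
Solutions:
 g(b) = -sqrt(C1 + b^2)
 g(b) = sqrt(C1 + b^2)


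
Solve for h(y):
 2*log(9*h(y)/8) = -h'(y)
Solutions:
 -Integral(1/(-log(_y) - 2*log(3) + 3*log(2)), (_y, h(y)))/2 = C1 - y


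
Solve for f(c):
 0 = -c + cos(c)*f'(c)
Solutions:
 f(c) = C1 + Integral(c/cos(c), c)


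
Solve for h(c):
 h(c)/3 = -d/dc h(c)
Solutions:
 h(c) = C1*exp(-c/3)


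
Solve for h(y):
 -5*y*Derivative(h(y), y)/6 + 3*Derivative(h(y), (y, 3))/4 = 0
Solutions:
 h(y) = C1 + Integral(C2*airyai(30^(1/3)*y/3) + C3*airybi(30^(1/3)*y/3), y)


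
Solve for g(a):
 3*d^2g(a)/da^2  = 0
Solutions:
 g(a) = C1 + C2*a


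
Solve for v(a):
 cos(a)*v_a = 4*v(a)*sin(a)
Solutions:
 v(a) = C1/cos(a)^4


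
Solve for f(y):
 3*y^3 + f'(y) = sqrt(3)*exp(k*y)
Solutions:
 f(y) = C1 - 3*y^4/4 + sqrt(3)*exp(k*y)/k


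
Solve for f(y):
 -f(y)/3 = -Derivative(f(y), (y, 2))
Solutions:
 f(y) = C1*exp(-sqrt(3)*y/3) + C2*exp(sqrt(3)*y/3)


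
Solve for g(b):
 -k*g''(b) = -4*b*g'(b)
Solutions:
 g(b) = C1 + C2*erf(sqrt(2)*b*sqrt(-1/k))/sqrt(-1/k)


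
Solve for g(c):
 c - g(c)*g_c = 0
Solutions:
 g(c) = -sqrt(C1 + c^2)
 g(c) = sqrt(C1 + c^2)


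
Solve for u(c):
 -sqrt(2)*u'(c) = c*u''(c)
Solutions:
 u(c) = C1 + C2*c^(1 - sqrt(2))


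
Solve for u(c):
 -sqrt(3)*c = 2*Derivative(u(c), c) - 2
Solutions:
 u(c) = C1 - sqrt(3)*c^2/4 + c


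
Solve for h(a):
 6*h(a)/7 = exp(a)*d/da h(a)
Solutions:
 h(a) = C1*exp(-6*exp(-a)/7)


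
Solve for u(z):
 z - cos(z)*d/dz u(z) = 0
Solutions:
 u(z) = C1 + Integral(z/cos(z), z)


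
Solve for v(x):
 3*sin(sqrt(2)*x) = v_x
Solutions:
 v(x) = C1 - 3*sqrt(2)*cos(sqrt(2)*x)/2


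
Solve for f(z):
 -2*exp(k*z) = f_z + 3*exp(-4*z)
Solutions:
 f(z) = C1 + 3*exp(-4*z)/4 - 2*exp(k*z)/k


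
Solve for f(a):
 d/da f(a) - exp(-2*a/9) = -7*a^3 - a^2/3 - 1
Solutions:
 f(a) = C1 - 7*a^4/4 - a^3/9 - a - 9*exp(-2*a/9)/2


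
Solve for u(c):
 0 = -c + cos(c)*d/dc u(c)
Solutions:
 u(c) = C1 + Integral(c/cos(c), c)


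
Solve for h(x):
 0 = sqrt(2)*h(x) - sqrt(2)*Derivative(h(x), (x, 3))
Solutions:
 h(x) = C3*exp(x) + (C1*sin(sqrt(3)*x/2) + C2*cos(sqrt(3)*x/2))*exp(-x/2)


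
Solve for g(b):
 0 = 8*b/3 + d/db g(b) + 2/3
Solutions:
 g(b) = C1 - 4*b^2/3 - 2*b/3


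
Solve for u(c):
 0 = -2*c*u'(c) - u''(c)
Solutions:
 u(c) = C1 + C2*erf(c)


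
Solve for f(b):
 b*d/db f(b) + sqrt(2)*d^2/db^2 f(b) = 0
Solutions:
 f(b) = C1 + C2*erf(2^(1/4)*b/2)


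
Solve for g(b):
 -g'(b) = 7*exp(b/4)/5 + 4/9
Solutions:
 g(b) = C1 - 4*b/9 - 28*exp(b/4)/5


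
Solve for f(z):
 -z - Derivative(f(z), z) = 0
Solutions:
 f(z) = C1 - z^2/2


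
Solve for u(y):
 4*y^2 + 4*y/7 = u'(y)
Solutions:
 u(y) = C1 + 4*y^3/3 + 2*y^2/7


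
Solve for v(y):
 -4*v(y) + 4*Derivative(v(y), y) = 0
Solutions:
 v(y) = C1*exp(y)


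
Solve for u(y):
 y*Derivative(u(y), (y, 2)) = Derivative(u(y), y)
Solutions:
 u(y) = C1 + C2*y^2


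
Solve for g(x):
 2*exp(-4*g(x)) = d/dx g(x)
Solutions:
 g(x) = log(-I*(C1 + 8*x)^(1/4))
 g(x) = log(I*(C1 + 8*x)^(1/4))
 g(x) = log(-(C1 + 8*x)^(1/4))
 g(x) = log(C1 + 8*x)/4


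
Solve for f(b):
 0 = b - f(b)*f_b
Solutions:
 f(b) = -sqrt(C1 + b^2)
 f(b) = sqrt(C1 + b^2)


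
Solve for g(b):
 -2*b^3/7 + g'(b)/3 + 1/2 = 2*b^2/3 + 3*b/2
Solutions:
 g(b) = C1 + 3*b^4/14 + 2*b^3/3 + 9*b^2/4 - 3*b/2


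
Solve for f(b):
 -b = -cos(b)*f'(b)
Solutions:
 f(b) = C1 + Integral(b/cos(b), b)


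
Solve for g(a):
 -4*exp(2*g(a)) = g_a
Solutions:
 g(a) = log(-sqrt(-1/(C1 - 4*a))) - log(2)/2
 g(a) = log(-1/(C1 - 4*a))/2 - log(2)/2


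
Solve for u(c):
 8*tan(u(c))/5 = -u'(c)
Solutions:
 u(c) = pi - asin(C1*exp(-8*c/5))
 u(c) = asin(C1*exp(-8*c/5))


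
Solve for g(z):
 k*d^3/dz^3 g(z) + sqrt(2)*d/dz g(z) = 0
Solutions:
 g(z) = C1 + C2*exp(-2^(1/4)*z*sqrt(-1/k)) + C3*exp(2^(1/4)*z*sqrt(-1/k))


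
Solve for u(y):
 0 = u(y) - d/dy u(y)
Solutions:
 u(y) = C1*exp(y)


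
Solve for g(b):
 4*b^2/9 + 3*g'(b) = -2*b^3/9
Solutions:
 g(b) = C1 - b^4/54 - 4*b^3/81


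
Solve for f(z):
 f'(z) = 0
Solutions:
 f(z) = C1


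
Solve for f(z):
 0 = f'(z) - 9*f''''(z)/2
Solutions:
 f(z) = C1 + C4*exp(6^(1/3)*z/3) + (C2*sin(2^(1/3)*3^(5/6)*z/6) + C3*cos(2^(1/3)*3^(5/6)*z/6))*exp(-6^(1/3)*z/6)


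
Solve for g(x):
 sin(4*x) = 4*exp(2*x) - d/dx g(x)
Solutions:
 g(x) = C1 + 2*exp(2*x) + cos(4*x)/4


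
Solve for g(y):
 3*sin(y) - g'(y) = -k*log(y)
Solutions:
 g(y) = C1 + k*y*(log(y) - 1) - 3*cos(y)


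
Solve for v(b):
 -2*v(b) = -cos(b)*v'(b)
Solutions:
 v(b) = C1*(sin(b) + 1)/(sin(b) - 1)


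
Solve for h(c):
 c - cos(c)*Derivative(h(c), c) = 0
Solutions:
 h(c) = C1 + Integral(c/cos(c), c)


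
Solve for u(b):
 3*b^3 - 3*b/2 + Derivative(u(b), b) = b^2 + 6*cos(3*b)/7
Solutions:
 u(b) = C1 - 3*b^4/4 + b^3/3 + 3*b^2/4 + 2*sin(3*b)/7


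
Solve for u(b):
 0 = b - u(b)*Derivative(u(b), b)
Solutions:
 u(b) = -sqrt(C1 + b^2)
 u(b) = sqrt(C1 + b^2)


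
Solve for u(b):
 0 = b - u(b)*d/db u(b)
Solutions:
 u(b) = -sqrt(C1 + b^2)
 u(b) = sqrt(C1 + b^2)


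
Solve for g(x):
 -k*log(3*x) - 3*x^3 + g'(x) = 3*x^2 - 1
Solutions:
 g(x) = C1 + k*x*log(x) - k*x + k*x*log(3) + 3*x^4/4 + x^3 - x


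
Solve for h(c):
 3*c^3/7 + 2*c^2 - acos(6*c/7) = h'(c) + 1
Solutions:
 h(c) = C1 + 3*c^4/28 + 2*c^3/3 - c*acos(6*c/7) - c + sqrt(49 - 36*c^2)/6


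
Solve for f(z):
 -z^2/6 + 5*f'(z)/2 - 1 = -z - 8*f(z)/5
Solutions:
 f(z) = C1*exp(-16*z/25) + 5*z^2/48 - 365*z/384 + 12965/6144


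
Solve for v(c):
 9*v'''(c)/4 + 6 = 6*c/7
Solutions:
 v(c) = C1 + C2*c + C3*c^2 + c^4/63 - 4*c^3/9


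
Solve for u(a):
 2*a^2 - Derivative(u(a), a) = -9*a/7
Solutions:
 u(a) = C1 + 2*a^3/3 + 9*a^2/14


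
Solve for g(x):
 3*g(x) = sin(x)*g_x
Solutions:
 g(x) = C1*(cos(x) - 1)^(3/2)/(cos(x) + 1)^(3/2)


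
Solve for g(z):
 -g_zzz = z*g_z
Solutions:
 g(z) = C1 + Integral(C2*airyai(-z) + C3*airybi(-z), z)


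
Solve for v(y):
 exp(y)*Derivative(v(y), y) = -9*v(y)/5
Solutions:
 v(y) = C1*exp(9*exp(-y)/5)


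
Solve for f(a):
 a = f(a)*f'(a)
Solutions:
 f(a) = -sqrt(C1 + a^2)
 f(a) = sqrt(C1 + a^2)


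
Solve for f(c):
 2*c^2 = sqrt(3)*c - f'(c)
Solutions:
 f(c) = C1 - 2*c^3/3 + sqrt(3)*c^2/2


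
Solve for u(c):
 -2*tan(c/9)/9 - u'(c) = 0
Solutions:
 u(c) = C1 + 2*log(cos(c/9))


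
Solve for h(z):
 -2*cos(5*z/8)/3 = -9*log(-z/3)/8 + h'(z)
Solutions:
 h(z) = C1 + 9*z*log(-z)/8 - 9*z*log(3)/8 - 9*z/8 - 16*sin(5*z/8)/15


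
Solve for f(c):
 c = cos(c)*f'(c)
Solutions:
 f(c) = C1 + Integral(c/cos(c), c)


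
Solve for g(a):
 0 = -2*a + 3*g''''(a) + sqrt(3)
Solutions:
 g(a) = C1 + C2*a + C3*a^2 + C4*a^3 + a^5/180 - sqrt(3)*a^4/72


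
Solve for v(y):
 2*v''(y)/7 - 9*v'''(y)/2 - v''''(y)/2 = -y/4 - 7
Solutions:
 v(y) = C1 + C2*y + C3*exp(y*(-63 + sqrt(4081))/14) + C4*exp(-y*(63 + sqrt(4081))/14) - 7*y^3/48 - 1225*y^2/64


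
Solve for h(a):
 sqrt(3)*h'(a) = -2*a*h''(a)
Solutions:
 h(a) = C1 + C2*a^(1 - sqrt(3)/2)


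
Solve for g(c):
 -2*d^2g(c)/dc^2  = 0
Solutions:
 g(c) = C1 + C2*c


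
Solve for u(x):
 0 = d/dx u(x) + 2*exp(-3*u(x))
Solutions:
 u(x) = log(C1 - 6*x)/3
 u(x) = log((-3^(1/3) - 3^(5/6)*I)*(C1 - 2*x)^(1/3)/2)
 u(x) = log((-3^(1/3) + 3^(5/6)*I)*(C1 - 2*x)^(1/3)/2)


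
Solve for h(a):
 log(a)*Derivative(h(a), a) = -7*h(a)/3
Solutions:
 h(a) = C1*exp(-7*li(a)/3)


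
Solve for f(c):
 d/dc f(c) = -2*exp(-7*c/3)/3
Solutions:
 f(c) = C1 + 2*exp(-7*c/3)/7


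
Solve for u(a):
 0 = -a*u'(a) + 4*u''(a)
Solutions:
 u(a) = C1 + C2*erfi(sqrt(2)*a/4)


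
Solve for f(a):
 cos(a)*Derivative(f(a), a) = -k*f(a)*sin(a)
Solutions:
 f(a) = C1*exp(k*log(cos(a)))


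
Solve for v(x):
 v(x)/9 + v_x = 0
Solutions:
 v(x) = C1*exp(-x/9)


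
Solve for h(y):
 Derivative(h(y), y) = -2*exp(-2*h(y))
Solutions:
 h(y) = log(-sqrt(C1 - 4*y))
 h(y) = log(C1 - 4*y)/2


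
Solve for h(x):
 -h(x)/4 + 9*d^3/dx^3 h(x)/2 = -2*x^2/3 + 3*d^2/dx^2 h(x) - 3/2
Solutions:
 h(x) = C1*exp(x*(-2^(1/3)*(9*sqrt(145) + 113)^(1/3) - 8*2^(2/3)/(9*sqrt(145) + 113)^(1/3) + 8)/36)*sin(2^(1/3)*sqrt(3)*x*(-(9*sqrt(145) + 113)^(1/3) + 8*2^(1/3)/(9*sqrt(145) + 113)^(1/3))/36) + C2*exp(x*(-2^(1/3)*(9*sqrt(145) + 113)^(1/3) - 8*2^(2/3)/(9*sqrt(145) + 113)^(1/3) + 8)/36)*cos(2^(1/3)*sqrt(3)*x*(-(9*sqrt(145) + 113)^(1/3) + 8*2^(1/3)/(9*sqrt(145) + 113)^(1/3))/36) + C3*exp(x*(8*2^(2/3)/(9*sqrt(145) + 113)^(1/3) + 4 + 2^(1/3)*(9*sqrt(145) + 113)^(1/3))/18) + 8*x^2/3 - 58


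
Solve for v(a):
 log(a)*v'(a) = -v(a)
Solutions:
 v(a) = C1*exp(-li(a))


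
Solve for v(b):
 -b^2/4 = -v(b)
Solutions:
 v(b) = b^2/4


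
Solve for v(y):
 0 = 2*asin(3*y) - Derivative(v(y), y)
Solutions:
 v(y) = C1 + 2*y*asin(3*y) + 2*sqrt(1 - 9*y^2)/3


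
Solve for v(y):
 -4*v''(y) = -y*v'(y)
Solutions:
 v(y) = C1 + C2*erfi(sqrt(2)*y/4)


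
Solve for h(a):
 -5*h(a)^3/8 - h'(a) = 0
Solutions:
 h(a) = -2*sqrt(-1/(C1 - 5*a))
 h(a) = 2*sqrt(-1/(C1 - 5*a))


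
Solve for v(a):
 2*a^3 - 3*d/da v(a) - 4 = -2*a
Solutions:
 v(a) = C1 + a^4/6 + a^2/3 - 4*a/3


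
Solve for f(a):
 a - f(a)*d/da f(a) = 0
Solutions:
 f(a) = -sqrt(C1 + a^2)
 f(a) = sqrt(C1 + a^2)


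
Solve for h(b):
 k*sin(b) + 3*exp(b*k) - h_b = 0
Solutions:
 h(b) = C1 - k*cos(b) + 3*exp(b*k)/k


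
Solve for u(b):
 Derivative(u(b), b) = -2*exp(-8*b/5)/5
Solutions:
 u(b) = C1 + exp(-8*b/5)/4


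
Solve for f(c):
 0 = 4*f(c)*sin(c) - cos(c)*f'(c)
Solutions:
 f(c) = C1/cos(c)^4


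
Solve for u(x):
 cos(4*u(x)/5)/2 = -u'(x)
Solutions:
 x/2 - 5*log(sin(4*u(x)/5) - 1)/8 + 5*log(sin(4*u(x)/5) + 1)/8 = C1


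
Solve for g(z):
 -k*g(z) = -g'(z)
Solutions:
 g(z) = C1*exp(k*z)


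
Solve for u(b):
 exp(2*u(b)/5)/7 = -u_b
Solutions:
 u(b) = 5*log(-sqrt(-1/(C1 - b))) - 5*log(2) + 5*log(70)/2
 u(b) = 5*log(-1/(C1 - b))/2 - 5*log(2) + 5*log(70)/2


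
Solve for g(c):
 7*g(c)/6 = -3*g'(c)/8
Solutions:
 g(c) = C1*exp(-28*c/9)


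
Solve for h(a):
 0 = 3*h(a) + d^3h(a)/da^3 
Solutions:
 h(a) = C3*exp(-3^(1/3)*a) + (C1*sin(3^(5/6)*a/2) + C2*cos(3^(5/6)*a/2))*exp(3^(1/3)*a/2)


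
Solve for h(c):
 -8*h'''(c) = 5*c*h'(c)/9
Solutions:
 h(c) = C1 + Integral(C2*airyai(-15^(1/3)*c/6) + C3*airybi(-15^(1/3)*c/6), c)


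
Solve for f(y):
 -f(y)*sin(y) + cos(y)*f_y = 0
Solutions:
 f(y) = C1/cos(y)


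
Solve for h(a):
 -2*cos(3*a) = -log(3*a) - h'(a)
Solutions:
 h(a) = C1 - a*log(a) - a*log(3) + a + 2*sin(3*a)/3


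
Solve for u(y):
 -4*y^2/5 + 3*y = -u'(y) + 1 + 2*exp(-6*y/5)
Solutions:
 u(y) = C1 + 4*y^3/15 - 3*y^2/2 + y - 5*exp(-6*y/5)/3


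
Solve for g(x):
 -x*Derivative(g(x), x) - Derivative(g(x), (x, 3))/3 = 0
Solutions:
 g(x) = C1 + Integral(C2*airyai(-3^(1/3)*x) + C3*airybi(-3^(1/3)*x), x)


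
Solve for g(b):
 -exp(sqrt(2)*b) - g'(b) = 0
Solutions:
 g(b) = C1 - sqrt(2)*exp(sqrt(2)*b)/2


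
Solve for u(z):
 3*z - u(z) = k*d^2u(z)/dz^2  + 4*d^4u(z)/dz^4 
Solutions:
 u(z) = C1*exp(-sqrt(2)*z*sqrt(-k - sqrt(k^2 - 16))/4) + C2*exp(sqrt(2)*z*sqrt(-k - sqrt(k^2 - 16))/4) + C3*exp(-sqrt(2)*z*sqrt(-k + sqrt(k^2 - 16))/4) + C4*exp(sqrt(2)*z*sqrt(-k + sqrt(k^2 - 16))/4) + 3*z


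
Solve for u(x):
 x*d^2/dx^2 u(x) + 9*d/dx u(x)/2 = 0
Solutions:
 u(x) = C1 + C2/x^(7/2)


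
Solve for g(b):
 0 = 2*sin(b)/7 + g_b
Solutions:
 g(b) = C1 + 2*cos(b)/7


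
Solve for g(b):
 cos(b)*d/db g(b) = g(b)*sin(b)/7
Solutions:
 g(b) = C1/cos(b)^(1/7)


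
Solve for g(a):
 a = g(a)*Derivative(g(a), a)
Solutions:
 g(a) = -sqrt(C1 + a^2)
 g(a) = sqrt(C1 + a^2)


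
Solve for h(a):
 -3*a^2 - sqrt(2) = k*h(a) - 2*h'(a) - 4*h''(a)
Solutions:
 h(a) = C1*exp(a*(sqrt(4*k + 1) - 1)/4) + C2*exp(-a*(sqrt(4*k + 1) + 1)/4) - 3*a^2/k - 12*a/k^2 - sqrt(2)/k - 24/k^2 - 24/k^3


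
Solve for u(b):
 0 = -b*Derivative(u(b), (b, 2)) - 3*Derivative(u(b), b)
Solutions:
 u(b) = C1 + C2/b^2


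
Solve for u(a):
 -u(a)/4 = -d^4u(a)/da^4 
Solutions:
 u(a) = C1*exp(-sqrt(2)*a/2) + C2*exp(sqrt(2)*a/2) + C3*sin(sqrt(2)*a/2) + C4*cos(sqrt(2)*a/2)


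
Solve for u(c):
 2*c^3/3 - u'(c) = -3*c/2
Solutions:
 u(c) = C1 + c^4/6 + 3*c^2/4


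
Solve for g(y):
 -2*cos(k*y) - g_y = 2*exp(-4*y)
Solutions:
 g(y) = C1 + exp(-4*y)/2 - 2*sin(k*y)/k


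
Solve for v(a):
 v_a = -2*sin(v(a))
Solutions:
 v(a) = -acos((-C1 - exp(4*a))/(C1 - exp(4*a))) + 2*pi
 v(a) = acos((-C1 - exp(4*a))/(C1 - exp(4*a)))


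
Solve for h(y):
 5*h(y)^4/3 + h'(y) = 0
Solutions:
 h(y) = (-1 - sqrt(3)*I)*(1/(C1 + 5*y))^(1/3)/2
 h(y) = (-1 + sqrt(3)*I)*(1/(C1 + 5*y))^(1/3)/2
 h(y) = (1/(C1 + 5*y))^(1/3)


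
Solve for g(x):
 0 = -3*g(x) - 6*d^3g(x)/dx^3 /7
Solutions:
 g(x) = C3*exp(-2^(2/3)*7^(1/3)*x/2) + (C1*sin(2^(2/3)*sqrt(3)*7^(1/3)*x/4) + C2*cos(2^(2/3)*sqrt(3)*7^(1/3)*x/4))*exp(2^(2/3)*7^(1/3)*x/4)


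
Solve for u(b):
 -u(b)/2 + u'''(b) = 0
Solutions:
 u(b) = C3*exp(2^(2/3)*b/2) + (C1*sin(2^(2/3)*sqrt(3)*b/4) + C2*cos(2^(2/3)*sqrt(3)*b/4))*exp(-2^(2/3)*b/4)


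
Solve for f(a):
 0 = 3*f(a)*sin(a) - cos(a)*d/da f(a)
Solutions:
 f(a) = C1/cos(a)^3


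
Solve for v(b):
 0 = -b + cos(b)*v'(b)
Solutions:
 v(b) = C1 + Integral(b/cos(b), b)


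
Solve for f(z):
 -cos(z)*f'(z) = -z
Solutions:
 f(z) = C1 + Integral(z/cos(z), z)


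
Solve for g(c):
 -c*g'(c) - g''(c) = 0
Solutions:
 g(c) = C1 + C2*erf(sqrt(2)*c/2)


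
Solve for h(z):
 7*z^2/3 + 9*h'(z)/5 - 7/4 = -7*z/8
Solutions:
 h(z) = C1 - 35*z^3/81 - 35*z^2/144 + 35*z/36


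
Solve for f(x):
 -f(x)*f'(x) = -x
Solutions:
 f(x) = -sqrt(C1 + x^2)
 f(x) = sqrt(C1 + x^2)


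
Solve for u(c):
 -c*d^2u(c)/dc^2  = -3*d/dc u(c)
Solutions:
 u(c) = C1 + C2*c^4


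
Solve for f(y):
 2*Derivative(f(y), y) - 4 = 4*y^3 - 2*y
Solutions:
 f(y) = C1 + y^4/2 - y^2/2 + 2*y


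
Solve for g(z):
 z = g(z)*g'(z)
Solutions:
 g(z) = -sqrt(C1 + z^2)
 g(z) = sqrt(C1 + z^2)


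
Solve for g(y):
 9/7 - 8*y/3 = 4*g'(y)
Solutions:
 g(y) = C1 - y^2/3 + 9*y/28


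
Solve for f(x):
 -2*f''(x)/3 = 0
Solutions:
 f(x) = C1 + C2*x


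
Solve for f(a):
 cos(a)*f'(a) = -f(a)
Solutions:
 f(a) = C1*sqrt(sin(a) - 1)/sqrt(sin(a) + 1)


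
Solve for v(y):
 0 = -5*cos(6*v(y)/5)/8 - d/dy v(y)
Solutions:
 5*y/8 - 5*log(sin(6*v(y)/5) - 1)/12 + 5*log(sin(6*v(y)/5) + 1)/12 = C1


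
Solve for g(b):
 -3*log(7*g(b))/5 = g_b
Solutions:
 5*Integral(1/(log(_y) + log(7)), (_y, g(b)))/3 = C1 - b


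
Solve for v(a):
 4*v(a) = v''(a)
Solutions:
 v(a) = C1*exp(-2*a) + C2*exp(2*a)


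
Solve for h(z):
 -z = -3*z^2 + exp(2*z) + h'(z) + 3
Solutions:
 h(z) = C1 + z^3 - z^2/2 - 3*z - exp(2*z)/2


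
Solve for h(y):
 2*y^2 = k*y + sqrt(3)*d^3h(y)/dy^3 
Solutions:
 h(y) = C1 + C2*y + C3*y^2 - sqrt(3)*k*y^4/72 + sqrt(3)*y^5/90


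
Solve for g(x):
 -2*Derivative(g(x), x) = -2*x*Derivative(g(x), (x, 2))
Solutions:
 g(x) = C1 + C2*x^2


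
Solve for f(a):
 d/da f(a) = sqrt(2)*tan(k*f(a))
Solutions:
 f(a) = Piecewise((-asin(exp(C1*k + sqrt(2)*a*k))/k + pi/k, Ne(k, 0)), (nan, True))
 f(a) = Piecewise((asin(exp(C1*k + sqrt(2)*a*k))/k, Ne(k, 0)), (nan, True))


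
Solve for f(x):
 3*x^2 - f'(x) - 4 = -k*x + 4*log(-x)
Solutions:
 f(x) = C1 + k*x^2/2 + x^3 - 4*x*log(-x)


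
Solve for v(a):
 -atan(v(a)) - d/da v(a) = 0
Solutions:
 Integral(1/atan(_y), (_y, v(a))) = C1 - a


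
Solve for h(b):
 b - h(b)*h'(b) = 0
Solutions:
 h(b) = -sqrt(C1 + b^2)
 h(b) = sqrt(C1 + b^2)


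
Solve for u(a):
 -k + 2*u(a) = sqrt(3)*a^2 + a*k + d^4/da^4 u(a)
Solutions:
 u(a) = C1*exp(-2^(1/4)*a) + C2*exp(2^(1/4)*a) + C3*sin(2^(1/4)*a) + C4*cos(2^(1/4)*a) + sqrt(3)*a^2/2 + a*k/2 + k/2


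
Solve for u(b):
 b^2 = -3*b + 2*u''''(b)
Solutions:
 u(b) = C1 + C2*b + C3*b^2 + C4*b^3 + b^6/720 + b^5/80


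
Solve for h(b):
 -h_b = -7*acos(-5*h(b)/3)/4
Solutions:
 Integral(1/acos(-5*_y/3), (_y, h(b))) = C1 + 7*b/4


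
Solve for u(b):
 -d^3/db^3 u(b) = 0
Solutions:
 u(b) = C1 + C2*b + C3*b^2


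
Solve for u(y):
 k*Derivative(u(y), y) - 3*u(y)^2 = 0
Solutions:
 u(y) = -k/(C1*k + 3*y)


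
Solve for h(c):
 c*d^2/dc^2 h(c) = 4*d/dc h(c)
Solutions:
 h(c) = C1 + C2*c^5


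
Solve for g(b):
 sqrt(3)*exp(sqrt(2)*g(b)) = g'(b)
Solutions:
 g(b) = sqrt(2)*(2*log(-1/(C1 + sqrt(3)*b)) - log(2))/4


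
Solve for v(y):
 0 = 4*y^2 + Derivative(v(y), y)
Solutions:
 v(y) = C1 - 4*y^3/3


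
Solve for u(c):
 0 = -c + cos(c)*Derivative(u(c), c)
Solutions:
 u(c) = C1 + Integral(c/cos(c), c)


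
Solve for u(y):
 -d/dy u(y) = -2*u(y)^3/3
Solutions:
 u(y) = -sqrt(6)*sqrt(-1/(C1 + 2*y))/2
 u(y) = sqrt(6)*sqrt(-1/(C1 + 2*y))/2


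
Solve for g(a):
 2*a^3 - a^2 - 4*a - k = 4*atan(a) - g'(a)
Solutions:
 g(a) = C1 - a^4/2 + a^3/3 + 2*a^2 + a*k + 4*a*atan(a) - 2*log(a^2 + 1)


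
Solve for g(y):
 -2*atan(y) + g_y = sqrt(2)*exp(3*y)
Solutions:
 g(y) = C1 + 2*y*atan(y) + sqrt(2)*exp(3*y)/3 - log(y^2 + 1)


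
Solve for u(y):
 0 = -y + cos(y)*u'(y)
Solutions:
 u(y) = C1 + Integral(y/cos(y), y)


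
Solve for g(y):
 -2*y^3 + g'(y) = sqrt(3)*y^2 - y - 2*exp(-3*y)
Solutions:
 g(y) = C1 + y^4/2 + sqrt(3)*y^3/3 - y^2/2 + 2*exp(-3*y)/3


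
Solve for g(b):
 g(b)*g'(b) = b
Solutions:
 g(b) = -sqrt(C1 + b^2)
 g(b) = sqrt(C1 + b^2)


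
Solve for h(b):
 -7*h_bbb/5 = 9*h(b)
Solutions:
 h(b) = C3*exp(b*(-45^(1/3)*7^(2/3) + 3*21^(2/3)*5^(1/3))/28)*sin(3*3^(1/6)*5^(1/3)*7^(2/3)*b/14) + C4*exp(b*(-45^(1/3)*7^(2/3) + 3*21^(2/3)*5^(1/3))/28)*cos(3*3^(1/6)*5^(1/3)*7^(2/3)*b/14) + C5*exp(-b*(45^(1/3)*7^(2/3) + 3*21^(2/3)*5^(1/3))/28) + (C1*sin(3*3^(1/6)*5^(1/3)*7^(2/3)*b/14) + C2*cos(3*3^(1/6)*5^(1/3)*7^(2/3)*b/14))*exp(45^(1/3)*7^(2/3)*b/14)


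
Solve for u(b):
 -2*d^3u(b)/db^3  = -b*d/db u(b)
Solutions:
 u(b) = C1 + Integral(C2*airyai(2^(2/3)*b/2) + C3*airybi(2^(2/3)*b/2), b)


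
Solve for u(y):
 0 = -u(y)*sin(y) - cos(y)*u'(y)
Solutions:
 u(y) = C1*cos(y)


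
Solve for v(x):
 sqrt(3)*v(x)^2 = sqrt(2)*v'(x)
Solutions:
 v(x) = -2/(C1 + sqrt(6)*x)


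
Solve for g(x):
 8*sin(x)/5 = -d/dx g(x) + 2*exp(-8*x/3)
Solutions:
 g(x) = C1 + 8*cos(x)/5 - 3*exp(-8*x/3)/4


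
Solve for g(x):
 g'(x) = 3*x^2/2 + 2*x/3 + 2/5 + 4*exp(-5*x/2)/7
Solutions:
 g(x) = C1 + x^3/2 + x^2/3 + 2*x/5 - 8*exp(-5*x/2)/35


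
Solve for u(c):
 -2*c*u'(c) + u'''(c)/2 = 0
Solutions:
 u(c) = C1 + Integral(C2*airyai(2^(2/3)*c) + C3*airybi(2^(2/3)*c), c)


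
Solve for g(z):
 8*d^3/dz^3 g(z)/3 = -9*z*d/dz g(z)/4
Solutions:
 g(z) = C1 + Integral(C2*airyai(-3*2^(1/3)*z/4) + C3*airybi(-3*2^(1/3)*z/4), z)


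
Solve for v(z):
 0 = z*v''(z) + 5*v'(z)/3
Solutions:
 v(z) = C1 + C2/z^(2/3)


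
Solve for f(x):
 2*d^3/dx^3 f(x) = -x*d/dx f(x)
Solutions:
 f(x) = C1 + Integral(C2*airyai(-2^(2/3)*x/2) + C3*airybi(-2^(2/3)*x/2), x)


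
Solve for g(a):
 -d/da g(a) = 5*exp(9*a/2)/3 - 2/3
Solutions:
 g(a) = C1 + 2*a/3 - 10*exp(9*a/2)/27


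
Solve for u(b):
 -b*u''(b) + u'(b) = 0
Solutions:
 u(b) = C1 + C2*b^2


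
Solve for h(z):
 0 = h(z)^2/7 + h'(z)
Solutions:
 h(z) = 7/(C1 + z)


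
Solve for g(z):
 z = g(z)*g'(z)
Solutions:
 g(z) = -sqrt(C1 + z^2)
 g(z) = sqrt(C1 + z^2)


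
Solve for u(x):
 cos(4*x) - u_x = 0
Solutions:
 u(x) = C1 + sin(4*x)/4


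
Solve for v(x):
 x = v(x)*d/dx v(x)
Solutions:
 v(x) = -sqrt(C1 + x^2)
 v(x) = sqrt(C1 + x^2)


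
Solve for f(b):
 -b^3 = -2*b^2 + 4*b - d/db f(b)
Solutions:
 f(b) = C1 + b^4/4 - 2*b^3/3 + 2*b^2


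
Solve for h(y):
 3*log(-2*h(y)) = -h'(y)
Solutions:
 Integral(1/(log(-_y) + log(2)), (_y, h(y)))/3 = C1 - y


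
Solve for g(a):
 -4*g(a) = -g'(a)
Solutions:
 g(a) = C1*exp(4*a)


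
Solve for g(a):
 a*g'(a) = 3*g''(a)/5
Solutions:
 g(a) = C1 + C2*erfi(sqrt(30)*a/6)


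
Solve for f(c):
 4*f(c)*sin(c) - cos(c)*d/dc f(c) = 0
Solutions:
 f(c) = C1/cos(c)^4


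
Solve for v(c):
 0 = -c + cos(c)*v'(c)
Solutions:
 v(c) = C1 + Integral(c/cos(c), c)


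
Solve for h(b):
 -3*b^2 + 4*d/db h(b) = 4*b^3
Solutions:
 h(b) = C1 + b^4/4 + b^3/4


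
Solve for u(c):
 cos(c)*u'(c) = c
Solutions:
 u(c) = C1 + Integral(c/cos(c), c)


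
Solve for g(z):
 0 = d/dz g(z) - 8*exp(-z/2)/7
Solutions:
 g(z) = C1 - 16*exp(-z/2)/7


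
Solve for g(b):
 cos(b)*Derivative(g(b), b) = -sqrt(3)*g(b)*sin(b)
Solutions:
 g(b) = C1*cos(b)^(sqrt(3))


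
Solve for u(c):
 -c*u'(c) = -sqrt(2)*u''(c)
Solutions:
 u(c) = C1 + C2*erfi(2^(1/4)*c/2)


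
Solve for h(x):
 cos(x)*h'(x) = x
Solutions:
 h(x) = C1 + Integral(x/cos(x), x)


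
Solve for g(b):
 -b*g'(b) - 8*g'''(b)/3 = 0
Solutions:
 g(b) = C1 + Integral(C2*airyai(-3^(1/3)*b/2) + C3*airybi(-3^(1/3)*b/2), b)


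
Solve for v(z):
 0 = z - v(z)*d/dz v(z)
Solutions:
 v(z) = -sqrt(C1 + z^2)
 v(z) = sqrt(C1 + z^2)


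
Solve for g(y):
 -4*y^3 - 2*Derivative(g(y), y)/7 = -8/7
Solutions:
 g(y) = C1 - 7*y^4/2 + 4*y


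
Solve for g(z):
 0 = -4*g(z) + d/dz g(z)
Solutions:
 g(z) = C1*exp(4*z)


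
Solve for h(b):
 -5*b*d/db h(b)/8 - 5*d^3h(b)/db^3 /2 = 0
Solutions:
 h(b) = C1 + Integral(C2*airyai(-2^(1/3)*b/2) + C3*airybi(-2^(1/3)*b/2), b)


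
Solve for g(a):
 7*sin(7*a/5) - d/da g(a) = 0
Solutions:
 g(a) = C1 - 5*cos(7*a/5)


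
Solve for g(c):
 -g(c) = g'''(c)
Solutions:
 g(c) = C3*exp(-c) + (C1*sin(sqrt(3)*c/2) + C2*cos(sqrt(3)*c/2))*exp(c/2)


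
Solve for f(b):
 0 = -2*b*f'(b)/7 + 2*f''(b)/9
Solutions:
 f(b) = C1 + C2*erfi(3*sqrt(14)*b/14)


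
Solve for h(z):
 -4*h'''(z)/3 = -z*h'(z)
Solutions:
 h(z) = C1 + Integral(C2*airyai(6^(1/3)*z/2) + C3*airybi(6^(1/3)*z/2), z)


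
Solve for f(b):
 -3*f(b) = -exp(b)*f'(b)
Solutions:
 f(b) = C1*exp(-3*exp(-b))


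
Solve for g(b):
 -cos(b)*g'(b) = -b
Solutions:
 g(b) = C1 + Integral(b/cos(b), b)


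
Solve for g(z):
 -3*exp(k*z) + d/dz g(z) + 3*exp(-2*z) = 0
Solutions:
 g(z) = C1 + 3*exp(-2*z)/2 + 3*exp(k*z)/k


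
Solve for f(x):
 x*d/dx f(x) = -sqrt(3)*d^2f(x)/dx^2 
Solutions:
 f(x) = C1 + C2*erf(sqrt(2)*3^(3/4)*x/6)


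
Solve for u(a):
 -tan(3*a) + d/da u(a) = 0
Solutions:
 u(a) = C1 - log(cos(3*a))/3


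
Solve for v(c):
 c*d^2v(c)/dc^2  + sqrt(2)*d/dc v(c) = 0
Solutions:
 v(c) = C1 + C2*c^(1 - sqrt(2))


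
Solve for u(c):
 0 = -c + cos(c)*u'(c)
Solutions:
 u(c) = C1 + Integral(c/cos(c), c)


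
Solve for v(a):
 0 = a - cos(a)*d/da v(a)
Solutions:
 v(a) = C1 + Integral(a/cos(a), a)


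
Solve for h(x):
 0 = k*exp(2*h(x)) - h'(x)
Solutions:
 h(x) = log(-sqrt(-1/(C1 + k*x))) - log(2)/2
 h(x) = log(-1/(C1 + k*x))/2 - log(2)/2


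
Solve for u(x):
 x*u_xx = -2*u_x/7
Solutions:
 u(x) = C1 + C2*x^(5/7)


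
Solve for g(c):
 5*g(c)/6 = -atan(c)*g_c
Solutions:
 g(c) = C1*exp(-5*Integral(1/atan(c), c)/6)


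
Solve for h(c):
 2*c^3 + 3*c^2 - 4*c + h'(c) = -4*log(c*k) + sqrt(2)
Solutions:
 h(c) = C1 - c^4/2 - c^3 + 2*c^2 - 4*c*log(c*k) + c*(sqrt(2) + 4)


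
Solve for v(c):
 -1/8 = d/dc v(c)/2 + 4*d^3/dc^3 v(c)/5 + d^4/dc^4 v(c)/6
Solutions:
 v(c) = C1 + C2*exp(c*(-32 + 128*2^(1/3)/(5*sqrt(36345) + 1399)^(1/3) + 2^(2/3)*(5*sqrt(36345) + 1399)^(1/3))/20)*sin(2^(1/3)*sqrt(3)*c*(-2^(1/3)*(5*sqrt(36345) + 1399)^(1/3) + 128/(5*sqrt(36345) + 1399)^(1/3))/20) + C3*exp(c*(-32 + 128*2^(1/3)/(5*sqrt(36345) + 1399)^(1/3) + 2^(2/3)*(5*sqrt(36345) + 1399)^(1/3))/20)*cos(2^(1/3)*sqrt(3)*c*(-2^(1/3)*(5*sqrt(36345) + 1399)^(1/3) + 128/(5*sqrt(36345) + 1399)^(1/3))/20) + C4*exp(-c*(128*2^(1/3)/(5*sqrt(36345) + 1399)^(1/3) + 16 + 2^(2/3)*(5*sqrt(36345) + 1399)^(1/3))/10) - c/4


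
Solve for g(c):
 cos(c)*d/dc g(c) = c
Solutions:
 g(c) = C1 + Integral(c/cos(c), c)


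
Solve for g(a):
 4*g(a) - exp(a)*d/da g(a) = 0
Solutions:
 g(a) = C1*exp(-4*exp(-a))


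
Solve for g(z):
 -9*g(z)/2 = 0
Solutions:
 g(z) = 0


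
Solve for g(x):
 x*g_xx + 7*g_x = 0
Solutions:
 g(x) = C1 + C2/x^6


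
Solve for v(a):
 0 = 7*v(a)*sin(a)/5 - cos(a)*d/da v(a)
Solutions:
 v(a) = C1/cos(a)^(7/5)


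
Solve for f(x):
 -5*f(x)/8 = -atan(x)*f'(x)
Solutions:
 f(x) = C1*exp(5*Integral(1/atan(x), x)/8)


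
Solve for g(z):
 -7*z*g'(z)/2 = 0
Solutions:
 g(z) = C1


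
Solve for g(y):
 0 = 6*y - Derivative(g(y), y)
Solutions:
 g(y) = C1 + 3*y^2
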